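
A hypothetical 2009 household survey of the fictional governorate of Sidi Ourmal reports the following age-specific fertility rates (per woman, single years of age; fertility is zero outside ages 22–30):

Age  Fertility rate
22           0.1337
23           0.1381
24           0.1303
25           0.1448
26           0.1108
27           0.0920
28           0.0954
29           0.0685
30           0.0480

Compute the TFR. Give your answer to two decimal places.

0.96

Sum of ASFRs = 0.1337 + 0.1381 + 0.1303 + 0.1448 + 0.1108 + 0.0920 + 0.0954 + 0.0685 + 0.0480 = 0.9616
TFR = 0.9616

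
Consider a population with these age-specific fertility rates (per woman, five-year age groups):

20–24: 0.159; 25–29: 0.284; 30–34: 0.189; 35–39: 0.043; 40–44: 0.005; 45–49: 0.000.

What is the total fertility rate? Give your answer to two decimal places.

3.40

Sum of ASFRs = 0.159 + 0.284 + 0.189 + 0.043 + 0.005 + 0.000 = 0.680
TFR = 5 × 0.680 = 3.4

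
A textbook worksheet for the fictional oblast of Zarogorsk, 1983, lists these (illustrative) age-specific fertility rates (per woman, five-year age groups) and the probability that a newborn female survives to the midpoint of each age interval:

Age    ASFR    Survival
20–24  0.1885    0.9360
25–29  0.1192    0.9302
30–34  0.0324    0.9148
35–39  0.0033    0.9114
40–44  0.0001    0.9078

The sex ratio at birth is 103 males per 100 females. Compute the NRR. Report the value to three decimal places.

Proportion female at birth = 100 / (100 + 103) = 0.49261.
Survival-weighted fertility by age (5·fₓ·Sₓ):
  20–24: 5 × 0.1885 × 0.9360 = 0.88218
  25–29: 5 × 0.1192 × 0.9302 = 0.55440
  30–34: 5 × 0.0324 × 0.9148 = 0.14820
  35–39: 5 × 0.0033 × 0.9114 = 0.01504
  40–44: 5 × 0.0001 × 0.9078 = 0.00045
Sum = 1.60027
NRR = 0.49261 × 1.60027 = 0.78831
With NRR below 1 the population is below replacement fertility.

0.788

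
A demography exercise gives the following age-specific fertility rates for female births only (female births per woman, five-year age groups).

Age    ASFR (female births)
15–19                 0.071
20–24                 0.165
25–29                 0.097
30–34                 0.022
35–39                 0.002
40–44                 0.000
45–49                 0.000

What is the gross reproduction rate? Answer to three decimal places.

Sum of female ASFRs = 0.071 + 0.165 + 0.097 + 0.022 + 0.002 + 0.000 + 0.000 = 0.357
GRR = 5 × 0.357 = 1.785

1.785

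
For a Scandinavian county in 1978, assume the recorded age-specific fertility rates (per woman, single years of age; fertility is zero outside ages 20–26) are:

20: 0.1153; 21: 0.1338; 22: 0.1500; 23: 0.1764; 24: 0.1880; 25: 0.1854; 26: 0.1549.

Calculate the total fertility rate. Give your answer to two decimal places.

1.10

Sum of ASFRs = 0.1153 + 0.1338 + 0.1500 + 0.1764 + 0.1880 + 0.1854 + 0.1549 = 1.1038
TFR = 1.1038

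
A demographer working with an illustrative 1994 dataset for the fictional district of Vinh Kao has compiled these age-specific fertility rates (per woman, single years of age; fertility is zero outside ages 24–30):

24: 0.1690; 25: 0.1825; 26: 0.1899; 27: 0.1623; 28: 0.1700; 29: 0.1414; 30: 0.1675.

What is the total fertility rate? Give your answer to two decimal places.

Sum of ASFRs = 0.1690 + 0.1825 + 0.1899 + 0.1623 + 0.1700 + 0.1414 + 0.1675 = 1.1826
TFR = 1.1826

1.18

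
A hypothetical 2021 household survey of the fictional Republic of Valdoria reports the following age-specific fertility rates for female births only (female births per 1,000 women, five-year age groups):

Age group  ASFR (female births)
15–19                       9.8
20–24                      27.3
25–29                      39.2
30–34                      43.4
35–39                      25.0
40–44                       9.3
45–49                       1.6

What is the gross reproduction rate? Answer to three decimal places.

Sum of female ASFRs = 9.8 + 27.3 + 39.2 + 43.4 + 25.0 + 9.3 + 1.6 = 155.6
GRR = 5 × 155.6 / 1000 = 0.778

0.778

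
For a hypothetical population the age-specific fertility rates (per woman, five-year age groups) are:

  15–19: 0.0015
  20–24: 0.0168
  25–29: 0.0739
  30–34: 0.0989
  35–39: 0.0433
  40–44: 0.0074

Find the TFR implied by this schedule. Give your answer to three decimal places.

Sum of ASFRs = 0.0015 + 0.0168 + 0.0739 + 0.0989 + 0.0433 + 0.0074 = 0.2418
TFR = 5 × 0.2418 = 1.209

1.209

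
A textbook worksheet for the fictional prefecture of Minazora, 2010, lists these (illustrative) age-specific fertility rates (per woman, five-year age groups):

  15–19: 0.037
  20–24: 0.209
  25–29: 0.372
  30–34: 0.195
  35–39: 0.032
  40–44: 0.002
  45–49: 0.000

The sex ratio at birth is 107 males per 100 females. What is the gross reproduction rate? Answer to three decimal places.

2.046

Proportion female at birth = 100 / (100 + 107) = 0.48309.
Sum of ASFRs = 0.037 + 0.209 + 0.372 + 0.195 + 0.032 + 0.002 + 0.000 = 0.847
TFR = 5 × 0.847 = 4.235
GRR = 0.48309 × 4.235 = 2.04589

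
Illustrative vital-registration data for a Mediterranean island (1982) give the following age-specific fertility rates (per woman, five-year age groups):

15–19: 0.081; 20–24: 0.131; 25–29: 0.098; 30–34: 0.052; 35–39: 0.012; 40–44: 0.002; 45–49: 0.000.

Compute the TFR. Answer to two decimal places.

1.88

Sum of ASFRs = 0.081 + 0.131 + 0.098 + 0.052 + 0.012 + 0.002 + 0.000 = 0.376
TFR = 5 × 0.376 = 1.88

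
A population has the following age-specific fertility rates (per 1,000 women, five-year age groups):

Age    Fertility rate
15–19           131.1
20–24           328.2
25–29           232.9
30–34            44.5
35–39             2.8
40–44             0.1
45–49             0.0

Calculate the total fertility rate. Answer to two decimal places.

3.70

Sum of ASFRs = 131.1 + 328.2 + 232.9 + 44.5 + 2.8 + 0.1 + 0.0 = 739.6
TFR = 5 × 739.6 / 1000 = 3.698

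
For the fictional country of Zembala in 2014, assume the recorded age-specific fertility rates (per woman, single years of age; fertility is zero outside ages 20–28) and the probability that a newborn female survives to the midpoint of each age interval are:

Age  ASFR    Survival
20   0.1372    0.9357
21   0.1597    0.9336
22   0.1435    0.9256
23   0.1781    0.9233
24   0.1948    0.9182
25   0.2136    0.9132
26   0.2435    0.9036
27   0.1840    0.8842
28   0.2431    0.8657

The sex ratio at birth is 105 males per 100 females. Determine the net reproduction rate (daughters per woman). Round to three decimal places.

Proportion female at birth = 100 / (100 + 105) = 0.48780.
Per-age-group product (1 × ASFR × survival probability):
  20: 1 × 0.1372 × 0.9357 = 0.12838
  21: 1 × 0.1597 × 0.9336 = 0.14910
  22: 1 × 0.1435 × 0.9256 = 0.13282
  23: 1 × 0.1781 × 0.9233 = 0.16444
  24: 1 × 0.1948 × 0.9182 = 0.17887
  25: 1 × 0.2136 × 0.9132 = 0.19506
  26: 1 × 0.2435 × 0.9036 = 0.22003
  27: 1 × 0.1840 × 0.8842 = 0.16269
  28: 1 × 0.2431 × 0.8657 = 0.21045
Sum = 1.54184
NRR = 0.48780 × 1.54184 = 0.75211

0.752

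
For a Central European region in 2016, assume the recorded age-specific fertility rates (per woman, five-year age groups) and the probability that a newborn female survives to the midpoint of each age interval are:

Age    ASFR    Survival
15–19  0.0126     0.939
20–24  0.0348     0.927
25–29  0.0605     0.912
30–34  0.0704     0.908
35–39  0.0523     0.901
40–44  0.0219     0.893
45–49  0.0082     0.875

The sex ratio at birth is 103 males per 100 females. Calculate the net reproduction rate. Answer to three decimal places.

0.584

Proportion female at birth = 100 / (100 + 103) = 0.49261.
Each age group contributes 5 × ASFR × survival:
  15–19: 5 × 0.0126 × 0.939 = 0.05916
  20–24: 5 × 0.0348 × 0.927 = 0.16130
  25–29: 5 × 0.0605 × 0.912 = 0.27588
  30–34: 5 × 0.0704 × 0.908 = 0.31962
  35–39: 5 × 0.0523 × 0.901 = 0.23561
  40–44: 5 × 0.0219 × 0.893 = 0.09778
  45–49: 5 × 0.0082 × 0.875 = 0.03588
Sum = 1.18523
NRR = 0.49261 × 1.18523 = 0.58386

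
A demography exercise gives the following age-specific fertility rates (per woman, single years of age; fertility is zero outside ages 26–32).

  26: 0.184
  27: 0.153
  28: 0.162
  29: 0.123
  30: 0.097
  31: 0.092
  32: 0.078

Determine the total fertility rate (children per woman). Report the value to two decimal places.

0.89

Sum of ASFRs = 0.184 + 0.153 + 0.162 + 0.123 + 0.097 + 0.092 + 0.078 = 0.889
TFR = 0.889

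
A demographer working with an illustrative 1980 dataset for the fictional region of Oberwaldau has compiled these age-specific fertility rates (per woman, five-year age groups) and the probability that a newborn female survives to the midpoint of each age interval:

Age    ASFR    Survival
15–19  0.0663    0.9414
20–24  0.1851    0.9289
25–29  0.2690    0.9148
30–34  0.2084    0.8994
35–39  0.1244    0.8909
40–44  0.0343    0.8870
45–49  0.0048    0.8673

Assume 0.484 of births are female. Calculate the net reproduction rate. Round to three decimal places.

Proportion female at birth = 0.484.
Survival-weighted fertility by age (5·fₓ·Sₓ):
  15–19: 5 × 0.0663 × 0.9414 = 0.31207
  20–24: 5 × 0.1851 × 0.9289 = 0.85970
  25–29: 5 × 0.2690 × 0.9148 = 1.23041
  30–34: 5 × 0.2084 × 0.8994 = 0.93717
  35–39: 5 × 0.1244 × 0.8909 = 0.55414
  40–44: 5 × 0.0343 × 0.8870 = 0.15212
  45–49: 5 × 0.0048 × 0.8673 = 0.02082
Sum = 4.06643
NRR = 0.484 × 4.06643 = 1.96815
With NRR above 1 the population is above replacement fertility.

1.968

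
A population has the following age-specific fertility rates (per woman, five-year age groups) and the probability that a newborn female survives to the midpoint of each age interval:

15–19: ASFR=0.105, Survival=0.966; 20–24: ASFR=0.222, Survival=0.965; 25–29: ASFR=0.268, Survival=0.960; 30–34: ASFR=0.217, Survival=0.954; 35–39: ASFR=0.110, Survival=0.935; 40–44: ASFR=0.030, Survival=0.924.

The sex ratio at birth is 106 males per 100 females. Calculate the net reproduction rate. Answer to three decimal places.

Proportion female at birth = 100 / (100 + 106) = 0.48544.
Per-age-group product (5 × ASFR × survival probability):
  15–19: 5 × 0.105 × 0.966 = 0.50715
  20–24: 5 × 0.222 × 0.965 = 1.07115
  25–29: 5 × 0.268 × 0.960 = 1.28640
  30–34: 5 × 0.217 × 0.954 = 1.03509
  35–39: 5 × 0.110 × 0.935 = 0.51425
  40–44: 5 × 0.030 × 0.924 = 0.13860
Sum = 4.55264
NRR = 0.48544 × 4.55264 = 2.21003
An NRR exceeding 1 indicates intrinsic growth under these rates.

2.210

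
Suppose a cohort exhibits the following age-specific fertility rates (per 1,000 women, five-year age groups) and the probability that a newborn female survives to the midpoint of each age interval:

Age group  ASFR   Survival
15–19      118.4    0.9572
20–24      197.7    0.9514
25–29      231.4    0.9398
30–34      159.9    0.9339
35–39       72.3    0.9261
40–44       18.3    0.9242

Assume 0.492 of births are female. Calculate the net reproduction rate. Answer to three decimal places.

1.850

Proportion female at birth = 0.492.
Survival-weighted fertility by age (5·fₓ·Sₓ):
  15–19: 5 × 118.4/1000 × 0.9572 = 0.56666
  20–24: 5 × 197.7/1000 × 0.9514 = 0.94046
  25–29: 5 × 231.4/1000 × 0.9398 = 1.08735
  30–34: 5 × 159.9/1000 × 0.9339 = 0.74665
  35–39: 5 × 72.3/1000 × 0.9261 = 0.33479
  40–44: 5 × 18.3/1000 × 0.9242 = 0.08456
Sum = 3.76047
NRR = 0.492 × 3.76047 = 1.85015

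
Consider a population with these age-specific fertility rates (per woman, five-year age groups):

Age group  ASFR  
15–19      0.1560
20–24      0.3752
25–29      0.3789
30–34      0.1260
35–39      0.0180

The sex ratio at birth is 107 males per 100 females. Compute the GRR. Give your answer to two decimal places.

Proportion female at birth = 100 / (100 + 107) = 0.48309.
Sum of ASFRs = 0.1560 + 0.3752 + 0.3789 + 0.1260 + 0.0180 = 1.0541
TFR = 5 × 1.0541 = 5.2705
GRR = 0.48309 × 5.2705 = 2.54613

2.55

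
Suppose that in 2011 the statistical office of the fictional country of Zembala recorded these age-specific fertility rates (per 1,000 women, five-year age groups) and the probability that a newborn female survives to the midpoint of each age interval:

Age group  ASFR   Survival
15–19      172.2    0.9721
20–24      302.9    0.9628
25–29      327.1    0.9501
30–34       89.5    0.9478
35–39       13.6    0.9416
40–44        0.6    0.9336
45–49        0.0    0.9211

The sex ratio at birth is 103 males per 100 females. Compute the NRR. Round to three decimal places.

Proportion female at birth = 100 / (100 + 103) = 0.49261.
Per-age-group product (5 × ASFR × survival probability):
  15–19: 5 × 172.2/1000 × 0.9721 = 0.83698
  20–24: 5 × 302.9/1000 × 0.9628 = 1.45816
  25–29: 5 × 327.1/1000 × 0.9501 = 1.55389
  30–34: 5 × 89.5/1000 × 0.9478 = 0.42414
  35–39: 5 × 13.6/1000 × 0.9416 = 0.06403
  40–44: 5 × 0.6/1000 × 0.9336 = 0.00280
  45–49: 5 × 0.0/1000 × 0.9211 = 0.00000
Sum = 4.34000
NRR = 0.49261 × 4.34000 = 2.13793

2.138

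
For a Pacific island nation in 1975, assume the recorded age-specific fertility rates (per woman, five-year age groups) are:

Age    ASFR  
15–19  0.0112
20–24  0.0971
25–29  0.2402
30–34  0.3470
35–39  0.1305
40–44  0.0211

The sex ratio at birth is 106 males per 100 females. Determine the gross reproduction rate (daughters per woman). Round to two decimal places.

Proportion female at birth = 100 / (100 + 106) = 0.48544.
Sum of ASFRs = 0.0112 + 0.0971 + 0.2402 + 0.3470 + 0.1305 + 0.0211 = 0.8471
TFR = 5 × 0.8471 = 4.2355
GRR = 0.48544 × 4.2355 = 2.05608

2.06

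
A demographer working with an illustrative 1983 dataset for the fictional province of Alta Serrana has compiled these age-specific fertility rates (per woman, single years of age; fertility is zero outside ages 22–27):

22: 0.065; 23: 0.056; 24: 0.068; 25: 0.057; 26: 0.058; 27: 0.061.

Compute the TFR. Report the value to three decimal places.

Sum of ASFRs = 0.065 + 0.056 + 0.068 + 0.057 + 0.058 + 0.061 = 0.365
TFR = 0.365

0.365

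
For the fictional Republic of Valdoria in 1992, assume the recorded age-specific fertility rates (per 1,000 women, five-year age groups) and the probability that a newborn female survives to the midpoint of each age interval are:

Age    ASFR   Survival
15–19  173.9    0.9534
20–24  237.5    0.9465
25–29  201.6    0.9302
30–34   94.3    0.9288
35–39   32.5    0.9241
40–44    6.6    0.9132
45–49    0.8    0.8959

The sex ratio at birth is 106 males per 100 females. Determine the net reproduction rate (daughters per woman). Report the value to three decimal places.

1.705

Proportion female at birth = 100 / (100 + 106) = 0.48544.
Each age group contributes 5 × ASFR × survival:
  15–19: 5 × 173.9/1000 × 0.9534 = 0.82898
  20–24: 5 × 237.5/1000 × 0.9465 = 1.12397
  25–29: 5 × 201.6/1000 × 0.9302 = 0.93764
  30–34: 5 × 94.3/1000 × 0.9288 = 0.43793
  35–39: 5 × 32.5/1000 × 0.9241 = 0.15017
  40–44: 5 × 6.6/1000 × 0.9132 = 0.03014
  45–49: 5 × 0.8/1000 × 0.8959 = 0.00358
Sum = 3.51241
NRR = 0.48544 × 3.51241 = 1.70506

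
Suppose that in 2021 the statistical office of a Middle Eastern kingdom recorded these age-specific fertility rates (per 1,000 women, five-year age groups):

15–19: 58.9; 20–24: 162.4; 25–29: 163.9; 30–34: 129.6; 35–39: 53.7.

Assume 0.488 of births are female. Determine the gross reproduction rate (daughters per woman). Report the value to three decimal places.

Proportion female at birth = 0.488.
Sum of ASFRs = 58.9 + 162.4 + 163.9 + 129.6 + 53.7 = 568.5
TFR = 5 × 568.5 / 1000 = 2.8425
GRR = 0.488 × 2.8425 = 1.38714

1.387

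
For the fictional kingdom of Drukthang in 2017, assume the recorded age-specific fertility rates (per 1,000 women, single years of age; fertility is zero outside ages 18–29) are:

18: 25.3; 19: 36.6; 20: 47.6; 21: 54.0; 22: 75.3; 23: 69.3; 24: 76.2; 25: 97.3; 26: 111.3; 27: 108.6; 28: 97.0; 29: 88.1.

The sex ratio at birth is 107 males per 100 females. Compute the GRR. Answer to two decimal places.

Proportion female at birth = 100 / (100 + 107) = 0.48309.
Sum of ASFRs = 25.3 + 36.6 + 47.6 + 54.0 + 75.3 + 69.3 + 76.2 + 97.3 + 111.3 + 108.6 + 97.0 + 88.1 = 886.6
TFR = 886.6 / 1000 = 0.8866
GRR = 0.48309 × 0.8866 = 0.42831

0.43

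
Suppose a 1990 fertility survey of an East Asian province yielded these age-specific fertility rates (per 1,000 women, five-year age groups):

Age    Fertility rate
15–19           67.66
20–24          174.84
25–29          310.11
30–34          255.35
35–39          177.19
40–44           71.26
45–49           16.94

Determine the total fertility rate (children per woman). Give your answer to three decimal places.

5.367

Sum of ASFRs = 67.66 + 174.84 + 310.11 + 255.35 + 177.19 + 71.26 + 16.94 = 1073.35
TFR = 5 × 1073.35 / 1000 = 5.36675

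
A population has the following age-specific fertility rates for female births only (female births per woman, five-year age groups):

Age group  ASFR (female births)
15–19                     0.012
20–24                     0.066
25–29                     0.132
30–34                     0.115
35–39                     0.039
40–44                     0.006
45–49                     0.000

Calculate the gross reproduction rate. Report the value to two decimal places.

Sum of female ASFRs = 0.012 + 0.066 + 0.132 + 0.115 + 0.039 + 0.006 + 0.000 = 0.370
GRR = 5 × 0.370 = 1.85

1.85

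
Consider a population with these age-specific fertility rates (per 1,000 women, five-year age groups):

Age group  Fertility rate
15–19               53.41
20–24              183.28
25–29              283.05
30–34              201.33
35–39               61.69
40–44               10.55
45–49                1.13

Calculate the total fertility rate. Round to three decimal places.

3.972

Sum of ASFRs = 53.41 + 183.28 + 283.05 + 201.33 + 61.69 + 10.55 + 1.13 = 794.44
TFR = 5 × 794.44 / 1000 = 3.9722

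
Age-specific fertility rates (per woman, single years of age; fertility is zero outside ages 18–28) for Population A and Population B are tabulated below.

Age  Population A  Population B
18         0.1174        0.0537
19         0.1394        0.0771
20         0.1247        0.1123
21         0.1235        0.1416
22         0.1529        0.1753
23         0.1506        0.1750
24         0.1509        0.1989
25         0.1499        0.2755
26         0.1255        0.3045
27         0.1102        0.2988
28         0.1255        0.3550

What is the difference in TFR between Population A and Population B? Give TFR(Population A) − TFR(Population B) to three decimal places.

-0.697

Population A:
  Sum of ASFRs = 0.1174 + 0.1394 + 0.1247 + 0.1235 + 0.1529 + 0.1506 + 0.1509 + 0.1499 + 0.1255 + 0.1102 + 0.1255 = 1.4705
  TFR = 1.4705
Population B:
  Sum of ASFRs = 0.0537 + 0.0771 + 0.1123 + 0.1416 + 0.1753 + 0.1750 + 0.1989 + 0.2755 + 0.3045 + 0.2988 + 0.3550 = 2.1677
  TFR = 2.1677
Difference = 1.4705 − 2.1677 = -0.6972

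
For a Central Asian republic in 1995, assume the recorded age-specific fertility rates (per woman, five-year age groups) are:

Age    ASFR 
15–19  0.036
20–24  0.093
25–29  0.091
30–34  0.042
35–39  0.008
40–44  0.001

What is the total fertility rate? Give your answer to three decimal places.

Sum of ASFRs = 0.036 + 0.093 + 0.091 + 0.042 + 0.008 + 0.001 = 0.271
TFR = 5 × 0.271 = 1.355

1.355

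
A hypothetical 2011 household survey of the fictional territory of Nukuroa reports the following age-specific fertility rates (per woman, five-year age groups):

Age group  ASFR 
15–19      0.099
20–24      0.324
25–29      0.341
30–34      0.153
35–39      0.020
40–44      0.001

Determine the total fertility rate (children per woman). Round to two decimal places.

Sum of ASFRs = 0.099 + 0.324 + 0.341 + 0.153 + 0.020 + 0.001 = 0.938
TFR = 5 × 0.938 = 4.69

4.69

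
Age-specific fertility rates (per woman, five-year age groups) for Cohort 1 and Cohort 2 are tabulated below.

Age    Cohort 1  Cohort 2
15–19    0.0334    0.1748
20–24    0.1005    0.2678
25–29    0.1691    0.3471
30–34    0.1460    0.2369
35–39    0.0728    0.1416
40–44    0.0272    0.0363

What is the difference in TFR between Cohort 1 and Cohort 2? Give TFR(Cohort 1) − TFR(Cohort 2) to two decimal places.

Cohort 1:
  Sum of ASFRs = 0.0334 + 0.1005 + 0.1691 + 0.1460 + 0.0728 + 0.0272 = 0.5490
  TFR = 5 × 0.5490 = 2.745
Cohort 2:
  Sum of ASFRs = 0.1748 + 0.2678 + 0.3471 + 0.2369 + 0.1416 + 0.0363 = 1.2045
  TFR = 5 × 1.2045 = 6.0225
Difference = 2.745 − 6.0225 = -3.2775

-3.28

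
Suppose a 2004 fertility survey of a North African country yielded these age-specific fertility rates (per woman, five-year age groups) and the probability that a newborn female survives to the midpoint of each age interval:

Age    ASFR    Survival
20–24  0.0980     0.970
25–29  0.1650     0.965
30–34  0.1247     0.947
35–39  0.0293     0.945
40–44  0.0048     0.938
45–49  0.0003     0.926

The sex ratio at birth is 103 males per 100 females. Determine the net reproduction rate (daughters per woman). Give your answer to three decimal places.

0.997

Proportion female at birth = 100 / (100 + 103) = 0.49261.
Weighting each age-specific rate by interval width and survival:
  20–24: 5 × 0.0980 × 0.970 = 0.47530
  25–29: 5 × 0.1650 × 0.965 = 0.79613
  30–34: 5 × 0.1247 × 0.947 = 0.59045
  35–39: 5 × 0.0293 × 0.945 = 0.13844
  40–44: 5 × 0.0048 × 0.938 = 0.02251
  45–49: 5 × 0.0003 × 0.926 = 0.00139
Sum = 2.02422
NRR = 0.49261 × 2.02422 = 0.99715
With NRR below 1 the population is below replacement fertility.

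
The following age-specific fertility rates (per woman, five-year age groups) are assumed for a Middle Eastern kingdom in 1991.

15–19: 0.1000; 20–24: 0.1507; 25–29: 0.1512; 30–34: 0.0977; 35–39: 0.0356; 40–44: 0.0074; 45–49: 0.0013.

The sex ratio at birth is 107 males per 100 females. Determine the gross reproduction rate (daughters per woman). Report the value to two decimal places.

Proportion female at birth = 100 / (100 + 107) = 0.48309.
Sum of ASFRs = 0.1000 + 0.1507 + 0.1512 + 0.0977 + 0.0356 + 0.0074 + 0.0013 = 0.5439
TFR = 5 × 0.5439 = 2.7195
GRR = 0.48309 × 2.7195 = 1.31376

1.31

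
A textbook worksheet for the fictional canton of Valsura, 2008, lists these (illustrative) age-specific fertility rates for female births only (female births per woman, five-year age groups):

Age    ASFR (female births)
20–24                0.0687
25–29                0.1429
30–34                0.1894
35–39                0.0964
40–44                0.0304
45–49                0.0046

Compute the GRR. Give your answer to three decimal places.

2.662

Sum of female ASFRs = 0.0687 + 0.1429 + 0.1894 + 0.0964 + 0.0304 + 0.0046 = 0.5324
GRR = 5 × 0.5324 = 2.662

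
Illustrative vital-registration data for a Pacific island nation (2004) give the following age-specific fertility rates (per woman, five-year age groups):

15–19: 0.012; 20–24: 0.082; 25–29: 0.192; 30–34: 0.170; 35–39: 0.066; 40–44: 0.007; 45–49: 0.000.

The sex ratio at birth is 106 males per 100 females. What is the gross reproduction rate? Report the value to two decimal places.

1.28

Proportion female at birth = 100 / (100 + 106) = 0.48544.
Sum of ASFRs = 0.012 + 0.082 + 0.192 + 0.170 + 0.066 + 0.007 + 0.000 = 0.529
TFR = 5 × 0.529 = 2.645
GRR = 0.48544 × 2.645 = 1.28399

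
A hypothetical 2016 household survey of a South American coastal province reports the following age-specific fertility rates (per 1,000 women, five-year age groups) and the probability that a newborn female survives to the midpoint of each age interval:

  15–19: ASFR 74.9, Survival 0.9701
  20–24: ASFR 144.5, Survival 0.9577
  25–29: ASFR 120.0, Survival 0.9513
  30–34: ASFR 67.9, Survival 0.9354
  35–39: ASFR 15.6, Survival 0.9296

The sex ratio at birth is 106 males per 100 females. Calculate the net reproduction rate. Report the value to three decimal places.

0.979

Proportion female at birth = 100 / (100 + 106) = 0.48544.
Per-age-group product (5 × ASFR × survival probability):
  15–19: 5 × 74.9/1000 × 0.9701 = 0.36330
  20–24: 5 × 144.5/1000 × 0.9577 = 0.69194
  25–29: 5 × 120.0/1000 × 0.9513 = 0.57078
  30–34: 5 × 67.9/1000 × 0.9354 = 0.31757
  35–39: 5 × 15.6/1000 × 0.9296 = 0.07251
Sum = 2.01610
NRR = 0.48544 × 2.01610 = 0.97870
An NRR under 1 implies long-run decline under these rates.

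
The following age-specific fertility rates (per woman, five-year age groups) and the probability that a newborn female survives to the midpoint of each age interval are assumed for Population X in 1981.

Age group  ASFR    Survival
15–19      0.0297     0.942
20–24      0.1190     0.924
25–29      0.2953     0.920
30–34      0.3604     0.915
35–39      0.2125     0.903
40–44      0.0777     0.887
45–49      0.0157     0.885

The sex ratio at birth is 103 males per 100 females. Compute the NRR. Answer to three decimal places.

2.498

Proportion female at birth = 100 / (100 + 103) = 0.49261.
Survival-weighted fertility by age (5·fₓ·Sₓ):
  15–19: 5 × 0.0297 × 0.942 = 0.13989
  20–24: 5 × 0.1190 × 0.924 = 0.54978
  25–29: 5 × 0.2953 × 0.920 = 1.35838
  30–34: 5 × 0.3604 × 0.915 = 1.64883
  35–39: 5 × 0.2125 × 0.903 = 0.95944
  40–44: 5 × 0.0777 × 0.887 = 0.34460
  45–49: 5 × 0.0157 × 0.885 = 0.06947
Sum = 5.07039
NRR = 0.49261 × 5.07039 = 2.49772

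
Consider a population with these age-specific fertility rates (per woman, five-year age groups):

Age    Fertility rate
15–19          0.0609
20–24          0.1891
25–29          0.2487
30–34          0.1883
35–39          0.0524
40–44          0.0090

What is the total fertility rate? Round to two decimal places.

Sum of ASFRs = 0.0609 + 0.1891 + 0.2487 + 0.1883 + 0.0524 + 0.0090 = 0.7484
TFR = 5 × 0.7484 = 3.742

3.74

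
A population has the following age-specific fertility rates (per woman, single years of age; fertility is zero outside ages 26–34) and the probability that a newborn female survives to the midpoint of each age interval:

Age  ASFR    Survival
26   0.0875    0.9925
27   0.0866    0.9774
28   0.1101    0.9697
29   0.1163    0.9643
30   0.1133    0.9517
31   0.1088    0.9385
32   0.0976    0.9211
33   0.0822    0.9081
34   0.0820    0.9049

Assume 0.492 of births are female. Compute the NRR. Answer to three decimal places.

0.413

Proportion female at birth = 0.492.
Per-age-group product (1 × ASFR × survival probability):
  26: 1 × 0.0875 × 0.9925 = 0.08684
  27: 1 × 0.0866 × 0.9774 = 0.08464
  28: 1 × 0.1101 × 0.9697 = 0.10676
  29: 1 × 0.1163 × 0.9643 = 0.11215
  30: 1 × 0.1133 × 0.9517 = 0.10783
  31: 1 × 0.1088 × 0.9385 = 0.10211
  32: 1 × 0.0976 × 0.9211 = 0.08990
  33: 1 × 0.0822 × 0.9081 = 0.07465
  34: 1 × 0.0820 × 0.9049 = 0.07420
Sum = 0.83908
NRR = 0.492 × 0.83908 = 0.41283
An NRR under 1 implies long-run decline under these rates.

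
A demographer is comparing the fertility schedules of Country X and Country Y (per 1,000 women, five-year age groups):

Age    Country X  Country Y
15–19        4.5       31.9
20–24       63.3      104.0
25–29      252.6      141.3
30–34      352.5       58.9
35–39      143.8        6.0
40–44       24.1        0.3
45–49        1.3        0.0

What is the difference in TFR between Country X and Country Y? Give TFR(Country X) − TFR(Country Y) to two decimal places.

Country X:
  Sum of ASFRs = 4.5 + 63.3 + 252.6 + 352.5 + 143.8 + 24.1 + 1.3 = 842.1
  TFR = 5 × 842.1 / 1000 = 4.2105
Country Y:
  Sum of ASFRs = 31.9 + 104.0 + 141.3 + 58.9 + 6.0 + 0.3 + 0.0 = 342.4
  TFR = 5 × 342.4 / 1000 = 1.712
Difference = 4.2105 − 1.712 = 2.4985

2.50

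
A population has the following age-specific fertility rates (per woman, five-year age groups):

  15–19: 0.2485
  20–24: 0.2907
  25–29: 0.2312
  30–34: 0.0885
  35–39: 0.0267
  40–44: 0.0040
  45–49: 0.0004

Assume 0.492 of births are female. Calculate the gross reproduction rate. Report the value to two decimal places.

Proportion female at birth = 0.492.
Sum of ASFRs = 0.2485 + 0.2907 + 0.2312 + 0.0885 + 0.0267 + 0.0040 + 0.0004 = 0.8900
TFR = 5 × 0.8900 = 4.45
GRR = 0.492 × 4.45 = 2.18940

2.19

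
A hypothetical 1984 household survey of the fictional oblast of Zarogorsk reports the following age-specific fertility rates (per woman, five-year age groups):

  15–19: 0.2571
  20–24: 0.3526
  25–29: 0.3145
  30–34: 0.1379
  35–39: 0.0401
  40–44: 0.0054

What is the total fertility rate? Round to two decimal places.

Sum of ASFRs = 0.2571 + 0.3526 + 0.3145 + 0.1379 + 0.0401 + 0.0054 = 1.1076
TFR = 5 × 1.1076 = 5.538

5.54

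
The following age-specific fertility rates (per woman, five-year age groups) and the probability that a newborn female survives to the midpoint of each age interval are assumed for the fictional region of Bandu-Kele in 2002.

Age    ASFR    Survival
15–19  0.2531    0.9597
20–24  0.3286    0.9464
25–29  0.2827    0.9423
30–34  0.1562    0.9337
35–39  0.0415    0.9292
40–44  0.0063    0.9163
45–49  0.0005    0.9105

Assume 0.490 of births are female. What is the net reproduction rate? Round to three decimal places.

2.477

Proportion female at birth = 0.490.
Per-age-group product (5 × ASFR × survival probability):
  15–19: 5 × 0.2531 × 0.9597 = 1.21450
  20–24: 5 × 0.3286 × 0.9464 = 1.55494
  25–29: 5 × 0.2827 × 0.9423 = 1.33194
  30–34: 5 × 0.1562 × 0.9337 = 0.72922
  35–39: 5 × 0.0415 × 0.9292 = 0.19281
  40–44: 5 × 0.0063 × 0.9163 = 0.02886
  45–49: 5 × 0.0005 × 0.9105 = 0.00228
Sum = 5.05455
NRR = 0.490 × 5.05455 = 2.47673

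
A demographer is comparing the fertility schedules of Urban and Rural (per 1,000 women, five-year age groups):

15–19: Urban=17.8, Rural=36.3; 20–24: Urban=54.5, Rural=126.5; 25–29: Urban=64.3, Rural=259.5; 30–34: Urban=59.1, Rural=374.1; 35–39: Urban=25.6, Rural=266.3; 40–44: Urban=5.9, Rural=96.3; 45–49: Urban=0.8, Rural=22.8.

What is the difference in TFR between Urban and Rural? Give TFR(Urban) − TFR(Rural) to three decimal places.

-4.769

Urban:
  Sum of ASFRs = 17.8 + 54.5 + 64.3 + 59.1 + 25.6 + 5.9 + 0.8 = 228.0
  TFR = 5 × 228.0 / 1000 = 1.14
Rural:
  Sum of ASFRs = 36.3 + 126.5 + 259.5 + 374.1 + 266.3 + 96.3 + 22.8 = 1181.8
  TFR = 5 × 1181.8 / 1000 = 5.909
Difference = 1.14 − 5.909 = -4.769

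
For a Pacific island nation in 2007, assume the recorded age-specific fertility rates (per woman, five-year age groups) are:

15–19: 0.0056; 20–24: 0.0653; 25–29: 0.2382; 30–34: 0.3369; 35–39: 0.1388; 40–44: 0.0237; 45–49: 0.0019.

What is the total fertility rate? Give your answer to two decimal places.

Sum of ASFRs = 0.0056 + 0.0653 + 0.2382 + 0.3369 + 0.1388 + 0.0237 + 0.0019 = 0.8104
TFR = 5 × 0.8104 = 4.052

4.05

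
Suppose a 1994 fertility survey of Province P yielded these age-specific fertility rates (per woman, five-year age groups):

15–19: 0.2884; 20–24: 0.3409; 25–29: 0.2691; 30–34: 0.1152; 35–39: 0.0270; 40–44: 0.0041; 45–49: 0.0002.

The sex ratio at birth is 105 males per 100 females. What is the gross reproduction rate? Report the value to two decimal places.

Proportion female at birth = 100 / (100 + 105) = 0.48780.
Sum of ASFRs = 0.2884 + 0.3409 + 0.2691 + 0.1152 + 0.0270 + 0.0041 + 0.0002 = 1.0449
TFR = 5 × 1.0449 = 5.2245
GRR = 0.48780 × 5.2245 = 2.54851

2.55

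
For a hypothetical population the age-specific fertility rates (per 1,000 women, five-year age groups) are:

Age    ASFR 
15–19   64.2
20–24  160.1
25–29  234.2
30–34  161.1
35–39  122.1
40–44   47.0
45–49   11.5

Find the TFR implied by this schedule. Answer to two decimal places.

4.00

Sum of ASFRs = 64.2 + 160.1 + 234.2 + 161.1 + 122.1 + 47.0 + 11.5 = 800.2
TFR = 5 × 800.2 / 1000 = 4.001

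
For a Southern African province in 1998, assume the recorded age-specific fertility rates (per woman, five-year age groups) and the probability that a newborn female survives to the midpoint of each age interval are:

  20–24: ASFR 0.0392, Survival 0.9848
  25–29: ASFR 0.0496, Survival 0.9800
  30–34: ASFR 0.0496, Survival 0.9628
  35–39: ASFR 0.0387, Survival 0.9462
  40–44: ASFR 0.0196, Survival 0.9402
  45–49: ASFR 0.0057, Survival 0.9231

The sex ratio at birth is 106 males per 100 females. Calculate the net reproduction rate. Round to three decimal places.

0.474

Proportion female at birth = 100 / (100 + 106) = 0.48544.
Per-age-group product (5 × ASFR × survival probability):
  20–24: 5 × 0.0392 × 0.9848 = 0.19302
  25–29: 5 × 0.0496 × 0.9800 = 0.24304
  30–34: 5 × 0.0496 × 0.9628 = 0.23877
  35–39: 5 × 0.0387 × 0.9462 = 0.18309
  40–44: 5 × 0.0196 × 0.9402 = 0.09214
  45–49: 5 × 0.0057 × 0.9231 = 0.02631
Sum = 0.97637
NRR = 0.48544 × 0.97637 = 0.47397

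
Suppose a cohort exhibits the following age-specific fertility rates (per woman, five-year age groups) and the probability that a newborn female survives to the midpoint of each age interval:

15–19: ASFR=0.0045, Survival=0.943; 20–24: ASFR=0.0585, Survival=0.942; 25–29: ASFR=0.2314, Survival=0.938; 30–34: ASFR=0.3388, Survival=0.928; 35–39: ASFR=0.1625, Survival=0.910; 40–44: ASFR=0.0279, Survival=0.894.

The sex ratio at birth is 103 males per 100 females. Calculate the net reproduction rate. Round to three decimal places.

1.881

Proportion female at birth = 100 / (100 + 103) = 0.49261.
Survival-weighted fertility by age (5·fₓ·Sₓ):
  15–19: 5 × 0.0045 × 0.943 = 0.02122
  20–24: 5 × 0.0585 × 0.942 = 0.27554
  25–29: 5 × 0.2314 × 0.938 = 1.08527
  30–34: 5 × 0.3388 × 0.928 = 1.57203
  35–39: 5 × 0.1625 × 0.910 = 0.73938
  40–44: 5 × 0.0279 × 0.894 = 0.12471
Sum = 3.81815
NRR = 0.49261 × 3.81815 = 1.88086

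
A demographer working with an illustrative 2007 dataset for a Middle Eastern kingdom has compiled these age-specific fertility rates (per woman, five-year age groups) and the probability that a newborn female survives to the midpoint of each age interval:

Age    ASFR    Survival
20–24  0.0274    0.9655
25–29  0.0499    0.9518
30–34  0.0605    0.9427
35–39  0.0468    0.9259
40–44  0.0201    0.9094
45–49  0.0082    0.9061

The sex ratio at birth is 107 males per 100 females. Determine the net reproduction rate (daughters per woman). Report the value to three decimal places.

Proportion female at birth = 100 / (100 + 107) = 0.48309.
Survival-weighted fertility by age (5·fₓ·Sₓ):
  20–24: 5 × 0.0274 × 0.9655 = 0.13227
  25–29: 5 × 0.0499 × 0.9518 = 0.23747
  30–34: 5 × 0.0605 × 0.9427 = 0.28517
  35–39: 5 × 0.0468 × 0.9259 = 0.21666
  40–44: 5 × 0.0201 × 0.9094 = 0.09139
  45–49: 5 × 0.0082 × 0.9061 = 0.03715
Sum = 1.00011
NRR = 0.48309 × 1.00011 = 0.48314

0.483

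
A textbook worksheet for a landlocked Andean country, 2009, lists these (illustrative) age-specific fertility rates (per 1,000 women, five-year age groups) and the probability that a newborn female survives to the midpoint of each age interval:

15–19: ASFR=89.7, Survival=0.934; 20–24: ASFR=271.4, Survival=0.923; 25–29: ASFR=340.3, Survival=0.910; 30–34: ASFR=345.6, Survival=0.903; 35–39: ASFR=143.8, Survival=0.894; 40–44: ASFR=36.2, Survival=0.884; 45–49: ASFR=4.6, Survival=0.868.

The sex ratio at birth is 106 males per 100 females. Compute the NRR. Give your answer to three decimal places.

Proportion female at birth = 100 / (100 + 106) = 0.48544.
Weighting each age-specific rate by interval width and survival:
  15–19: 5 × 89.7/1000 × 0.934 = 0.41890
  20–24: 5 × 271.4/1000 × 0.923 = 1.25251
  25–29: 5 × 340.3/1000 × 0.910 = 1.54837
  30–34: 5 × 345.6/1000 × 0.903 = 1.56038
  35–39: 5 × 143.8/1000 × 0.894 = 0.64279
  40–44: 5 × 36.2/1000 × 0.884 = 0.16000
  45–49: 5 × 4.6/1000 × 0.868 = 0.01996
Sum = 5.60291
NRR = 0.48544 × 5.60291 = 2.71988

2.720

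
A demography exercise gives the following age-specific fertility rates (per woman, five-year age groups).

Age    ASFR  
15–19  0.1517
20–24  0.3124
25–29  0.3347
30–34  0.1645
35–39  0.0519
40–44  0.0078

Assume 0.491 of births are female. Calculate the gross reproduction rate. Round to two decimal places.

2.51

Proportion female at birth = 0.491.
Sum of ASFRs = 0.1517 + 0.3124 + 0.3347 + 0.1645 + 0.0519 + 0.0078 = 1.0230
TFR = 5 × 1.0230 = 5.115
GRR = 0.491 × 5.115 = 2.51147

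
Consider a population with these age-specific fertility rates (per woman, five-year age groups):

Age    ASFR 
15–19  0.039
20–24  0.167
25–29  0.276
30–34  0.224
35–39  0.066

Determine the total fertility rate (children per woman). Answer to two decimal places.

3.86

Sum of ASFRs = 0.039 + 0.167 + 0.276 + 0.224 + 0.066 = 0.772
TFR = 5 × 0.772 = 3.86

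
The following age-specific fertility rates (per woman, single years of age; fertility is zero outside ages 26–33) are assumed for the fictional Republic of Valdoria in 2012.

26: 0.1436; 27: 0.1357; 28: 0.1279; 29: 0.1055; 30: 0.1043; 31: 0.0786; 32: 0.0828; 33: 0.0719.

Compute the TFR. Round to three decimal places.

0.850

Sum of ASFRs = 0.1436 + 0.1357 + 0.1279 + 0.1055 + 0.1043 + 0.0786 + 0.0828 + 0.0719 = 0.8503
TFR = 0.8503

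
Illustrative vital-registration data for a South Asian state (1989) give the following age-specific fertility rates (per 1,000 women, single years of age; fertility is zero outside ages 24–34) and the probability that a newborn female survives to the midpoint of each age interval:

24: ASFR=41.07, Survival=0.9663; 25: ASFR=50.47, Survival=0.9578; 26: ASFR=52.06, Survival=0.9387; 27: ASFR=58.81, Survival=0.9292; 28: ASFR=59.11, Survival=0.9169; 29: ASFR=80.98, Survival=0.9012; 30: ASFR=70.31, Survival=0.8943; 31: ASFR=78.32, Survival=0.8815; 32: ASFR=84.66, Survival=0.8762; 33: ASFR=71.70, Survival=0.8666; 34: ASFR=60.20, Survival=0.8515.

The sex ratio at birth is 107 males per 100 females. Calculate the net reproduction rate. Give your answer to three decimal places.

Proportion female at birth = 100 / (100 + 107) = 0.48309.
Survival-weighted fertility by age (1·fₓ·Sₓ):
  24: 1 × 41.07/1000 × 0.9663 = 0.03969
  25: 1 × 50.47/1000 × 0.9578 = 0.04834
  26: 1 × 52.06/1000 × 0.9387 = 0.04887
  27: 1 × 58.81/1000 × 0.9292 = 0.05465
  28: 1 × 59.11/1000 × 0.9169 = 0.05420
  29: 1 × 80.98/1000 × 0.9012 = 0.07298
  30: 1 × 70.31/1000 × 0.8943 = 0.06288
  31: 1 × 78.32/1000 × 0.8815 = 0.06904
  32: 1 × 84.66/1000 × 0.8762 = 0.07418
  33: 1 × 71.70/1000 × 0.8666 = 0.06214
  34: 1 × 60.20/1000 × 0.8515 = 0.05126
Sum = 0.63823
NRR = 0.48309 × 0.63823 = 0.30832

0.308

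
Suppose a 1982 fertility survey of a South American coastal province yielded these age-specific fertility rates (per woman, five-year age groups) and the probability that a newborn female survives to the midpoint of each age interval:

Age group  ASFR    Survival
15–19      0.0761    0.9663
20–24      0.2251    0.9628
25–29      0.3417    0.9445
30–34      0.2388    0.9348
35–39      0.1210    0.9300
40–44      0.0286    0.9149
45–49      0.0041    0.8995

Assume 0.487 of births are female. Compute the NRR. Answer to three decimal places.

2.383

Proportion female at birth = 0.487.
Survival-weighted fertility by age (5·fₓ·Sₓ):
  15–19: 5 × 0.0761 × 0.9663 = 0.36768
  20–24: 5 × 0.2251 × 0.9628 = 1.08363
  25–29: 5 × 0.3417 × 0.9445 = 1.61368
  30–34: 5 × 0.2388 × 0.9348 = 1.11615
  35–39: 5 × 0.1210 × 0.9300 = 0.56265
  40–44: 5 × 0.0286 × 0.9149 = 0.13083
  45–49: 5 × 0.0041 × 0.8995 = 0.01844
Sum = 4.89306
NRR = 0.487 × 4.89306 = 2.38292
NRR > 1, so each generation more than replaces itself.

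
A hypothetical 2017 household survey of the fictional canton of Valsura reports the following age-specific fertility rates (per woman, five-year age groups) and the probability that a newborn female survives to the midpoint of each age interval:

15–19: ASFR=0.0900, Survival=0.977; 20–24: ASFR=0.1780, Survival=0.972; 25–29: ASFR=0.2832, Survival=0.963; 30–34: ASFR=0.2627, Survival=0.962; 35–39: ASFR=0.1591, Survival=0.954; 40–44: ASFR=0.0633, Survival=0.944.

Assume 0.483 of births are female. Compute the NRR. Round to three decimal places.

Proportion female at birth = 0.483.
Survival-weighted fertility by age (5·fₓ·Sₓ):
  15–19: 5 × 0.0900 × 0.977 = 0.43965
  20–24: 5 × 0.1780 × 0.972 = 0.86508
  25–29: 5 × 0.2832 × 0.963 = 1.36361
  30–34: 5 × 0.2627 × 0.962 = 1.26359
  35–39: 5 × 0.1591 × 0.954 = 0.75891
  40–44: 5 × 0.0633 × 0.944 = 0.29878
Sum = 4.98962
NRR = 0.483 × 4.98962 = 2.40999
An NRR exceeding 1 indicates intrinsic growth under these rates.

2.410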